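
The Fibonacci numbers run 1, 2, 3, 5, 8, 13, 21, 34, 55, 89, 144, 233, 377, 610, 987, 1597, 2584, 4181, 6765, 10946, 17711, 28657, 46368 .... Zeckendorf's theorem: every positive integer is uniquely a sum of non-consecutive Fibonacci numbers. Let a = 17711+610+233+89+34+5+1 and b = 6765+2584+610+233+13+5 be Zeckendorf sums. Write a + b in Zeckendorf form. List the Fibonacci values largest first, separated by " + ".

28657 + 233 + 3

The two numbers are 18683 and 10210, so their sum is 28893.
largest Fibonacci ≤ 28893 is 28657; 28893 − 28657 = 236
largest Fibonacci ≤ 236 is 233; 236 − 233 = 3
largest Fibonacci ≤ 3 is 3; 3 − 3 = 0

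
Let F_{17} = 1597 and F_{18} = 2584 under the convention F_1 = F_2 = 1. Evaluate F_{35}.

By F_{2k+1} = F_k² + F_{k+1}²: F_{35} = 1597² + 2584² = 2550409 + 6677056 = 9227465.

9227465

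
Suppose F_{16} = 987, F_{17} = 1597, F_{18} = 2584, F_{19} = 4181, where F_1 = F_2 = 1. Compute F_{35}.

9227465

By the addition formula F_{m+n} = F_m F_{n+1} + F_{m−1} F_n with m=19, n=16: F_{35} = 4181·1597 + 2584·987 = 6677057 + 2550408 = 9227465.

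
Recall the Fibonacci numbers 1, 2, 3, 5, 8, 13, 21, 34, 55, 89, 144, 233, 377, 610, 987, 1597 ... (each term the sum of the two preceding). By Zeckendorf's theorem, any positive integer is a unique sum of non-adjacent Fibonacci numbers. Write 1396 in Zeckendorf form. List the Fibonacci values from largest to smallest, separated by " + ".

1396 − 987 = 409
409 − 377 = 32
32 − 21 = 11
11 − 8 = 3
3 − 3 = 0
So 1396 = 987 + 377 + 21 + 8 + 3, with no two terms consecutive in the sequence.

987 + 377 + 21 + 8 + 3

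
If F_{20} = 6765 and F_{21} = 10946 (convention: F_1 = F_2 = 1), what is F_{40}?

By the doubling identity F_{2k} = F_k(2F_{k+1} − F_k): F_{40} = 6765·(2·10946 − 6765) = 6765·15127 = 102334155.

102334155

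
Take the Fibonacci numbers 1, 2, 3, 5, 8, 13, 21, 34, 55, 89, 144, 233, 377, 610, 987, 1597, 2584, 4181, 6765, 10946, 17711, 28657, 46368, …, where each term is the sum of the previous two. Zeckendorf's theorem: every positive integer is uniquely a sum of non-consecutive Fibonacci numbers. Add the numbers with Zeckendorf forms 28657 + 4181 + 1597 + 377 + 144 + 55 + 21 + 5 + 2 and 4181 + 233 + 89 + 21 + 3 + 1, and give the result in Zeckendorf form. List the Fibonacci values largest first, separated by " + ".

The two numbers are 35039 and 4528, so their sum is 39567.
subtract 28657 from 39567: 10910 remains
subtract 6765 from 10910: 4145 remains
subtract 2584 from 4145: 1561 remains
subtract 987 from 1561: 574 remains
subtract 377 from 574: 197 remains
subtract 144 from 197: 53 remains
subtract 34 from 53: 19 remains
subtract 13 from 19: 6 remains
subtract 5 from 6: 1 remains
subtract 1 from 1: 0 remains

28657 + 6765 + 2584 + 987 + 377 + 144 + 34 + 13 + 5 + 1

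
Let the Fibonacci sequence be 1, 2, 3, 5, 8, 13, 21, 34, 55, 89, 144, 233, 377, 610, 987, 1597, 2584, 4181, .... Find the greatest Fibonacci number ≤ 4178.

2584 ≤ 4178 < 4181, so the largest Fibonacci number not exceeding 4178 is 2584.

2584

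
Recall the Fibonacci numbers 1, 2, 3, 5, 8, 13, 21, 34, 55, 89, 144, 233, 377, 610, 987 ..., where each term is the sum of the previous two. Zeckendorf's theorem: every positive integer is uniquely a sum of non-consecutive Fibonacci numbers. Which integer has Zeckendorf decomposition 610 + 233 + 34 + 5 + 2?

884

610 + 233 + 34 + 5 + 2 = 884.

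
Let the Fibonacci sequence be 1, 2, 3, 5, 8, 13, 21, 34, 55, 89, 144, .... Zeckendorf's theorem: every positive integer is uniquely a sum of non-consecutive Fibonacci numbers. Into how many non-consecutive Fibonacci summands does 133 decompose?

Greedily peel off the largest Fibonacci term at each step:
largest Fibonacci ≤ 133 is 89; 133 − 89 = 44
largest Fibonacci ≤ 44 is 34; 44 − 34 = 10
largest Fibonacci ≤ 10 is 8; 10 − 8 = 2
largest Fibonacci ≤ 2 is 2; 2 − 2 = 0
133 = 89 + 34 + 8 + 2, which has 4 terms.

4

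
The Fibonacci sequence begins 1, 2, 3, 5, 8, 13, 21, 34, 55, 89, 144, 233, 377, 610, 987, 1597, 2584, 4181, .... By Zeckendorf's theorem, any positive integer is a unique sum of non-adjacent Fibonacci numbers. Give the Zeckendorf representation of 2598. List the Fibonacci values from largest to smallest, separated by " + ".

Greedy algorithm:
2584 ≤ 2598 < 4181, so take 2584; remainder 14
13 ≤ 14 < 21, so take 13; remainder 1
1 ≤ 1 < 2, so take 1; remainder 0
So 2598 = 2584 + 13 + 1, with no two terms consecutive in the sequence.

2584 + 13 + 1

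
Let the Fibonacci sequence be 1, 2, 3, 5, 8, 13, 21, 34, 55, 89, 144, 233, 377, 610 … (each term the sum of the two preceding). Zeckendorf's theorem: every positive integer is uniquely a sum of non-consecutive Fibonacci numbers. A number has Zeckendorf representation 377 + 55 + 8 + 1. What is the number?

377 + 55 + 8 + 1 = 441.

441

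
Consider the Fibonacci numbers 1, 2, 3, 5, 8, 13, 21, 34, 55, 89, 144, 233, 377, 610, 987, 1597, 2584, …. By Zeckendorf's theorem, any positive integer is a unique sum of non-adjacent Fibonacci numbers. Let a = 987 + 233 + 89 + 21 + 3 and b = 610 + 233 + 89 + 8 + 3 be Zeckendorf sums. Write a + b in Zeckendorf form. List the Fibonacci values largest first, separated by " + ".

1597 + 610 + 55 + 13 + 1

The two numbers are 1333 and 943, so their sum is 2276.
subtract 1597 from 2276: 679 remains
subtract 610 from 679: 69 remains
subtract 55 from 69: 14 remains
subtract 13 from 14: 1 remains
subtract 1 from 1: 0 remains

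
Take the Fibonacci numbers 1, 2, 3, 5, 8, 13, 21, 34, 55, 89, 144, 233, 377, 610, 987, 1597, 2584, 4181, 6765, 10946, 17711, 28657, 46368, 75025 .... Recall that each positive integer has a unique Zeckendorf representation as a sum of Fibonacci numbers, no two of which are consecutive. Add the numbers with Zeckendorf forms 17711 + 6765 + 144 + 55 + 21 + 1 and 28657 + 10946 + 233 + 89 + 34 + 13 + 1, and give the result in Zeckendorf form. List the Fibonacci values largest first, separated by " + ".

The two numbers are 24697 and 39973, so their sum is 64670.
Greedy algorithm:
64670: greatest Fibonacci not exceeding it is 46368, leaving 18302
18302: greatest Fibonacci not exceeding it is 17711, leaving 591
591: greatest Fibonacci not exceeding it is 377, leaving 214
214: greatest Fibonacci not exceeding it is 144, leaving 70
70: greatest Fibonacci not exceeding it is 55, leaving 15
15: greatest Fibonacci not exceeding it is 13, leaving 2
2: greatest Fibonacci not exceeding it is 2, leaving 0

46368 + 17711 + 377 + 144 + 55 + 13 + 2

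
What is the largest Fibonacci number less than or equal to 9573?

6765 ≤ 9573 < 10946, so the largest Fibonacci number not exceeding 9573 is 6765.

6765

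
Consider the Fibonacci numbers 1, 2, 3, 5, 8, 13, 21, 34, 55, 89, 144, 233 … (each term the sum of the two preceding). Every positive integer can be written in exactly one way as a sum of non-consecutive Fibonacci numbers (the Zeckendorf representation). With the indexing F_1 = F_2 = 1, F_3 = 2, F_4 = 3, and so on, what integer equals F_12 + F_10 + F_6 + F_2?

F_12 + F_10 + F_6 + F_2 = 144 + 55 + 8 + 1 = 208.

208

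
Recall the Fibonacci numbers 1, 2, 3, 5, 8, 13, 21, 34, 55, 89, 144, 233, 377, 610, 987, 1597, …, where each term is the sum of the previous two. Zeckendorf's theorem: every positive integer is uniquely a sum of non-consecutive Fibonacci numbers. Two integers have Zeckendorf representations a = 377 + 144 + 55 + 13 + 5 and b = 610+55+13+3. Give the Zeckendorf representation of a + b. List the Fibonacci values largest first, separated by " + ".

The two numbers are 594 and 681, so their sum is 1275.
Repeatedly subtract the largest Fibonacci number that fits:
subtract 987 from 1275: 288 remains
subtract 233 from 288: 55 remains
subtract 55 from 55: 0 remains

987 + 233 + 55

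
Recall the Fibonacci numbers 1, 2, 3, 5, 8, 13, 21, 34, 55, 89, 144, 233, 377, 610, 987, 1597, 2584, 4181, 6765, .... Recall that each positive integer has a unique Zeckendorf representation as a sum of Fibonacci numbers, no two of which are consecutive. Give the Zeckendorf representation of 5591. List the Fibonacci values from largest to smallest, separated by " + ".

4181 + 987 + 377 + 34 + 8 + 3 + 1

largest Fibonacci ≤ 5591 is 4181; 5591 − 4181 = 1410
largest Fibonacci ≤ 1410 is 987; 1410 − 987 = 423
largest Fibonacci ≤ 423 is 377; 423 − 377 = 46
largest Fibonacci ≤ 46 is 34; 46 − 34 = 12
largest Fibonacci ≤ 12 is 8; 12 − 8 = 4
largest Fibonacci ≤ 4 is 3; 4 − 3 = 1
largest Fibonacci ≤ 1 is 1; 1 − 1 = 0
So 5591 = 4181 + 987 + 377 + 34 + 8 + 3 + 1, with no two terms consecutive in the sequence.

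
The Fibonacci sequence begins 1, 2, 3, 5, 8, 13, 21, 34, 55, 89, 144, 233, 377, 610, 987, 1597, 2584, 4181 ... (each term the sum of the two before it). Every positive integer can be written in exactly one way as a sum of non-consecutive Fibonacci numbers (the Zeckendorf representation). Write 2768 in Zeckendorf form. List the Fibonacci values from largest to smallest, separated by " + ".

2768 − 2584 = 184
184 − 144 = 40
40 − 34 = 6
6 − 5 = 1
1 − 1 = 0
So 2768 = 2584 + 144 + 34 + 5 + 1, with no two terms consecutive in the sequence.

2584 + 144 + 34 + 5 + 1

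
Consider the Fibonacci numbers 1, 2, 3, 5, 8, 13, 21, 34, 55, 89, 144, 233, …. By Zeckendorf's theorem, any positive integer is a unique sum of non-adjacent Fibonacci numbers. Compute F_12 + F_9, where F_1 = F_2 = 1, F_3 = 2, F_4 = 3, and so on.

F_12 + F_9 = 144 + 34 = 178.

178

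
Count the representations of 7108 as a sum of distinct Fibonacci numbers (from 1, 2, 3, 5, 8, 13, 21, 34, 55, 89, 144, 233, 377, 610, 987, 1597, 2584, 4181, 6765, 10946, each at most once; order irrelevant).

7108 = 6765+233+89+21 = 6765+233+89+13+8 = 6765+233+55+34+21 = … (45 more), for 48 in all.

48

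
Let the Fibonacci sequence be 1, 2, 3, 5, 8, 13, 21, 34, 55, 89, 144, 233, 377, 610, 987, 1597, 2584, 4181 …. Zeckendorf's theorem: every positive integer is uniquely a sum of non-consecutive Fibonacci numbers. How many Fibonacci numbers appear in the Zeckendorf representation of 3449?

3449 − 2584 = 865
865 − 610 = 255
255 − 233 = 22
22 − 21 = 1
1 − 1 = 0
3449 = 2584 + 610 + 233 + 21 + 1, which has 5 terms.

5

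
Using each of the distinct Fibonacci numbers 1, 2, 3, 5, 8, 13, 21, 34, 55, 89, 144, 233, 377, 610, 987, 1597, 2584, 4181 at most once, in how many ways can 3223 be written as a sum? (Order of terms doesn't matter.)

40

3223 = 2584+610+21+8 = 2584+610+21+5+3 = 2584+377+233+21+8 = 2584+610+21+5+2+1 = … (36 more), for 40 in all.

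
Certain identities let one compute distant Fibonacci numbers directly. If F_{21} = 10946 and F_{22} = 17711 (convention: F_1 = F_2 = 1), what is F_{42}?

267914296

By the doubling identity F_{2k} = F_k(2F_{k+1} − F_k): F_{42} = 10946·(2·17711 − 10946) = 10946·24476 = 267914296.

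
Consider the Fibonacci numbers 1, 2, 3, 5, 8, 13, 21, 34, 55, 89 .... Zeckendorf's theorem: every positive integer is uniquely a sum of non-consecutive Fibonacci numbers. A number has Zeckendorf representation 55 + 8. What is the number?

55 + 8 = 63.

63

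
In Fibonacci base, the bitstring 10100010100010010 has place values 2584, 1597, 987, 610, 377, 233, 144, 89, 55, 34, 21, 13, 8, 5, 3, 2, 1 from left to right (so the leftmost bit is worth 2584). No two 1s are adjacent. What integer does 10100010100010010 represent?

3780

Summing the place values of the 1 bits: 2584 + 987 + 144 + 55 + 8 + 2 = 3780.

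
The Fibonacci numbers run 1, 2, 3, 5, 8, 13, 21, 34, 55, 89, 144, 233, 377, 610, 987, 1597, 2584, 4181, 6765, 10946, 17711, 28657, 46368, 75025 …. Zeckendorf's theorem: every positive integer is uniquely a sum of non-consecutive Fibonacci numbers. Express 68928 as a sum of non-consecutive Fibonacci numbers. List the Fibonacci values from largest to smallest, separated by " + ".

Greedily peel off the largest Fibonacci term at each step:
take 46368 (≤ 68928); 68928 − 46368 = 22560
take 17711 (≤ 22560); 22560 − 17711 = 4849
take 4181 (≤ 4849); 4849 − 4181 = 668
take 610 (≤ 668); 668 − 610 = 58
take 55 (≤ 58); 58 − 55 = 3
take 3 (≤ 3); 3 − 3 = 0
So 68928 = 46368 + 17711 + 4181 + 610 + 55 + 3, with no two terms consecutive in the sequence.

46368 + 17711 + 4181 + 610 + 55 + 3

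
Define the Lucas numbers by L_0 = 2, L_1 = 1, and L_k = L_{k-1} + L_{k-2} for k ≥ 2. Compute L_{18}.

5778

Iterating the recurrence up to L_{10} = 123 and L_{9} = 76:
L_{11} = L_{10} + L_{9} = 123 + 76 = 199
L_{12} = L_{11} + L_{10} = 199 + 123 = 322
L_{13} = L_{12} + L_{11} = 322 + 199 = 521
L_{14} = L_{13} + L_{12} = 521 + 322 = 843
L_{15} = L_{14} + L_{13} = 843 + 521 = 1364
L_{16} = L_{15} + L_{14} = 1364 + 843 = 2207
L_{17} = L_{16} + L_{15} = 2207 + 1364 = 3571
L_{18} = L_{17} + L_{16} = 3571 + 2207 = 5778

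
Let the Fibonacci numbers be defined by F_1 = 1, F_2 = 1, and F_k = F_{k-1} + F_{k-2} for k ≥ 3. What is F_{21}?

Iterating the recurrence up to F_{14} = 377 and F_{13} = 233:
F_{15} = F_{14} + F_{13} = 377 + 233 = 610
F_{16} = F_{15} + F_{14} = 610 + 377 = 987
F_{17} = F_{16} + F_{15} = 987 + 610 = 1597
F_{18} = F_{17} + F_{16} = 1597 + 987 = 2584
F_{19} = F_{18} + F_{17} = 2584 + 1597 = 4181
F_{20} = F_{19} + F_{18} = 4181 + 2584 = 6765
F_{21} = F_{20} + F_{19} = 6765 + 4181 = 10946

10946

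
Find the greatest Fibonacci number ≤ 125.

89 ≤ 125 < 144, so the largest Fibonacci number not exceeding 125 is 89.

89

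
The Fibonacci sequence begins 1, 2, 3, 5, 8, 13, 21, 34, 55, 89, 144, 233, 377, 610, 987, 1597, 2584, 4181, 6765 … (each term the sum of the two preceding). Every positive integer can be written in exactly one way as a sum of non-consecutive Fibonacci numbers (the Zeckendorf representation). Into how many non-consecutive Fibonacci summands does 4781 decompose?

Repeatedly subtract the largest Fibonacci number that fits:
take 4181 (≤ 4781); 4781 − 4181 = 600
take 377 (≤ 600); 600 − 377 = 223
take 144 (≤ 223); 223 − 144 = 79
take 55 (≤ 79); 79 − 55 = 24
take 21 (≤ 24); 24 − 21 = 3
take 3 (≤ 3); 3 − 3 = 0
4781 = 4181 + 377 + 144 + 55 + 21 + 3, which has 6 terms.

6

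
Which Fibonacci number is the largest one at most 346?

233

233 ≤ 346 < 377, so the largest Fibonacci number not exceeding 346 is 233.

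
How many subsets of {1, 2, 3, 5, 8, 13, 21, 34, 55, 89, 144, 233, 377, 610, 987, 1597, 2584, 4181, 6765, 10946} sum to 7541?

7541 = 6765+610+144+21+1 = 6765+610+144+13+8+1 = 6765+610+89+55+21+1 = … (45 more), for 48 in all.

48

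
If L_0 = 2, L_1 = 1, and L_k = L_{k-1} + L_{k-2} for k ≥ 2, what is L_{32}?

Iterating the recurrence up to L_{27} = 439204 and L_{26} = 271443:
L_{28} = L_{27} + L_{26} = 439204 + 271443 = 710647
L_{29} = L_{28} + L_{27} = 710647 + 439204 = 1149851
L_{30} = L_{29} + L_{28} = 1149851 + 710647 = 1860498
L_{31} = L_{30} + L_{29} = 1860498 + 1149851 = 3010349
L_{32} = L_{31} + L_{30} = 3010349 + 1860498 = 4870847

4870847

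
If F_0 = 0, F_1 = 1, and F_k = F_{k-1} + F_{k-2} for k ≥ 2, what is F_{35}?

Iterating the recurrence up to F_{31} = 1346269 and F_{30} = 832040:
F_{32} = F_{31} + F_{30} = 1346269 + 832040 = 2178309
F_{33} = F_{32} + F_{31} = 2178309 + 1346269 = 3524578
F_{34} = F_{33} + F_{32} = 3524578 + 2178309 = 5702887
F_{35} = F_{34} + F_{33} = 5702887 + 3524578 = 9227465

9227465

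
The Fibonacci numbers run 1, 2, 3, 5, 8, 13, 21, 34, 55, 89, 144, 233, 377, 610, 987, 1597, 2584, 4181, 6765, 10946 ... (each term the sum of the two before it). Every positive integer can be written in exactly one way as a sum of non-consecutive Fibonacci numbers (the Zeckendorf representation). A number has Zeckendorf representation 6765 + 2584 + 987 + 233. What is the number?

6765 + 2584 + 987 + 233 = 10569.

10569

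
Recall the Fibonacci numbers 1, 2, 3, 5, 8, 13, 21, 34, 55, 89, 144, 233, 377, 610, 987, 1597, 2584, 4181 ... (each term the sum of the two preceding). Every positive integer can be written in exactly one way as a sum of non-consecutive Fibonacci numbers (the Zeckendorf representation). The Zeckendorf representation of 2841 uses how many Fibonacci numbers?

4

Repeatedly subtract the largest Fibonacci number that fits:
2841 − 2584 = 257
257 − 233 = 24
24 − 21 = 3
3 − 3 = 0
2841 = 2584 + 233 + 21 + 3, which has 4 terms.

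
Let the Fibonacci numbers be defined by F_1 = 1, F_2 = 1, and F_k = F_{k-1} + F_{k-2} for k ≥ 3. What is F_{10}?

55

Iterating the recurrence up to F_{2} = 1 and F_{1} = 1:
F_{3} = F_{2} + F_{1} = 1 + 1 = 2
F_{4} = F_{3} + F_{2} = 2 + 1 = 3
F_{5} = F_{4} + F_{3} = 3 + 2 = 5
F_{6} = F_{5} + F_{4} = 5 + 3 = 8
F_{7} = F_{6} + F_{5} = 8 + 5 = 13
F_{8} = F_{7} + F_{6} = 13 + 8 = 21
F_{9} = F_{8} + F_{7} = 21 + 13 = 34
F_{10} = F_{9} + F_{8} = 34 + 21 = 55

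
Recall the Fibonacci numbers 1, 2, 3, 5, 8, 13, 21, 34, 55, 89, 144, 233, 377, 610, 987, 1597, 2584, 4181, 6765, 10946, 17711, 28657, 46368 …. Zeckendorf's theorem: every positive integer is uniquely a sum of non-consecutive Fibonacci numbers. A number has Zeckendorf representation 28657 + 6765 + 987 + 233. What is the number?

28657 + 6765 + 987 + 233 = 36642.

36642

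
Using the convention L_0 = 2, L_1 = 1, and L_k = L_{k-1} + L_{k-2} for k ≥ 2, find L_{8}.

L_{2} = L_{1} + L_{0} = 1 + 2 = 3
L_{3} = L_{2} + L_{1} = 3 + 1 = 4
L_{4} = L_{3} + L_{2} = 4 + 3 = 7
L_{5} = L_{4} + L_{3} = 7 + 4 = 11
L_{6} = L_{5} + L_{4} = 11 + 7 = 18
L_{7} = L_{6} + L_{5} = 18 + 11 = 29
L_{8} = L_{7} + L_{6} = 29 + 18 = 47

47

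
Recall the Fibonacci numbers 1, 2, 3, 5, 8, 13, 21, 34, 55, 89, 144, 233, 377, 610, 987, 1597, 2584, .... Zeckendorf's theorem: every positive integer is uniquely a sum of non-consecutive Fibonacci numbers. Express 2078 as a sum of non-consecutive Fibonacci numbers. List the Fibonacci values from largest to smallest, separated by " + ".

1597 + 377 + 89 + 13 + 2

Greedily peel off the largest Fibonacci term at each step:
2078 − 1597 = 481
481 − 377 = 104
104 − 89 = 15
15 − 13 = 2
2 − 2 = 0
So 2078 = 1597 + 377 + 89 + 13 + 2, with no two terms consecutive in the sequence.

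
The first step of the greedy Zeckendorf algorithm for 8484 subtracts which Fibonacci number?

6765 ≤ 8484 < 10946, so the largest Fibonacci number not exceeding 8484 is 6765.

6765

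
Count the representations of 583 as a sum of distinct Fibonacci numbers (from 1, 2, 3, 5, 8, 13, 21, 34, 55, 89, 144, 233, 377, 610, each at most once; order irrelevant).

7

Each representation comes from the Zeckendorf form by replacing some F_k with F_{k−1} + F_{k−2} where possible.
583 = 377+144+55+5+2 = 377+144+34+21+5+2 = 377+144+34+13+8+5+2 = 377+89+55+34+21+5+2 = 377+89+55+34+13+8+5+2 = … (2 more), for 7 in all.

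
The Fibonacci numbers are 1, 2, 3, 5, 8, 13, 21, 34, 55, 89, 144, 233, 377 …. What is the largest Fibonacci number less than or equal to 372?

233

233 ≤ 372 < 377, so the largest Fibonacci number not exceeding 372 is 233.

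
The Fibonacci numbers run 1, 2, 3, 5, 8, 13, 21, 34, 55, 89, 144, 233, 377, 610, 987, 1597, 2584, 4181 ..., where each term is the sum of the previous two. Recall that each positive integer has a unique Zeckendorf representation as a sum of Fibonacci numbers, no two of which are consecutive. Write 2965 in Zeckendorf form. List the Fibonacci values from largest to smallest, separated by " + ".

2584 + 377 + 3 + 1

Greedily peel off the largest Fibonacci term at each step:
2965: greatest Fibonacci not exceeding it is 2584, leaving 381
381: greatest Fibonacci not exceeding it is 377, leaving 4
4: greatest Fibonacci not exceeding it is 3, leaving 1
1: greatest Fibonacci not exceeding it is 1, leaving 0
So 2965 = 2584 + 377 + 3 + 1, with no two terms consecutive in the sequence.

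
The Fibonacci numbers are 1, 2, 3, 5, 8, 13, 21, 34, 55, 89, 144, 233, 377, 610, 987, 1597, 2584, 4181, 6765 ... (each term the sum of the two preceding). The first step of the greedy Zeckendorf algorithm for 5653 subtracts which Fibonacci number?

4181

4181 ≤ 5653 < 6765, so the largest Fibonacci number not exceeding 5653 is 4181.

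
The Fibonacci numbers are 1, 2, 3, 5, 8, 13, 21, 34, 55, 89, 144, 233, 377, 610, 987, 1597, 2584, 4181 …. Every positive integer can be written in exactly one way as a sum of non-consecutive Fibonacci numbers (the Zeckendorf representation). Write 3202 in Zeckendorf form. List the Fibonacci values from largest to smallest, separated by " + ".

2584 + 610 + 8

3202 − 2584 = 618
618 − 610 = 8
8 − 8 = 0
So 3202 = 2584 + 610 + 8, with no two terms consecutive in the sequence.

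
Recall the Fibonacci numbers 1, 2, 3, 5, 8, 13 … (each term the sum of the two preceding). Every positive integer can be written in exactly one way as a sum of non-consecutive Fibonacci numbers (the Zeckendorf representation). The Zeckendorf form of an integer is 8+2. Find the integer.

10

8+2 = 10.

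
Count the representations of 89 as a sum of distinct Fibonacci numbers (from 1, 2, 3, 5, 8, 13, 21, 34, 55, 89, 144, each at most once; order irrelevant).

Each representation comes from the Zeckendorf form by replacing some F_k with F_{k−1} + F_{k−2} where possible.
89 = 89 = 55+34 = 55+21+13 = … (2 more), for 5 in all.

5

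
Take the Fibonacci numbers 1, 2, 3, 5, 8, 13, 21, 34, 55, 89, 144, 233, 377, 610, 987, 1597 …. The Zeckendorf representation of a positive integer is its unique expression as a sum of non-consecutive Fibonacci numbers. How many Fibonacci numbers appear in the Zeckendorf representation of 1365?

Greedy algorithm:
largest Fibonacci ≤ 1365 is 987; 1365 − 987 = 378
largest Fibonacci ≤ 378 is 377; 378 − 377 = 1
largest Fibonacci ≤ 1 is 1; 1 − 1 = 0
1365 = 987 + 377 + 1, which has 3 terms.

3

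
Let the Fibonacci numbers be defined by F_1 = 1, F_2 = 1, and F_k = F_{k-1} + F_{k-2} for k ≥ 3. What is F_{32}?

Iterating the recurrence up to F_{24} = 46368 and F_{23} = 28657:
F_{25} = F_{24} + F_{23} = 46368 + 28657 = 75025
F_{26} = F_{25} + F_{24} = 75025 + 46368 = 121393
F_{27} = F_{26} + F_{25} = 121393 + 75025 = 196418
F_{28} = F_{27} + F_{26} = 196418 + 121393 = 317811
F_{29} = F_{28} + F_{27} = 317811 + 196418 = 514229
F_{30} = F_{29} + F_{28} = 514229 + 317811 = 832040
F_{31} = F_{30} + F_{29} = 832040 + 514229 = 1346269
F_{32} = F_{31} + F_{30} = 1346269 + 832040 = 2178309

2178309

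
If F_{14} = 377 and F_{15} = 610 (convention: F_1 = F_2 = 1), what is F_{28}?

By the doubling identity F_{2k} = F_k(2F_{k+1} − F_k): F_{28} = 377·(2·610 − 377) = 377·843 = 317811.

317811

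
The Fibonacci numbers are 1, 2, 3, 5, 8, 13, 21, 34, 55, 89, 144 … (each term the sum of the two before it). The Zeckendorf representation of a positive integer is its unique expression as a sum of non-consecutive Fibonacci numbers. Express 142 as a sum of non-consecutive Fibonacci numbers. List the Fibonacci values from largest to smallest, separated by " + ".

Greedy algorithm:
142: greatest Fibonacci not exceeding it is 89, leaving 53
53: greatest Fibonacci not exceeding it is 34, leaving 19
19: greatest Fibonacci not exceeding it is 13, leaving 6
6: greatest Fibonacci not exceeding it is 5, leaving 1
1: greatest Fibonacci not exceeding it is 1, leaving 0
So 142 = 89 + 34 + 13 + 5 + 1, with no two terms consecutive in the sequence.

89 + 34 + 13 + 5 + 1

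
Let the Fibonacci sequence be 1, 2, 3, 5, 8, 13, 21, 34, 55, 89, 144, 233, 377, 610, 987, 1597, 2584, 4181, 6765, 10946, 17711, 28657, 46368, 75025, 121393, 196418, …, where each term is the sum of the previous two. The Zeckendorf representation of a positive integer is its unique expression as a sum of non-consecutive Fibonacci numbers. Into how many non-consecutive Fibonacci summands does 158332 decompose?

8

largest Fibonacci ≤ 158332 is 121393; 158332 − 121393 = 36939
largest Fibonacci ≤ 36939 is 28657; 36939 − 28657 = 8282
largest Fibonacci ≤ 8282 is 6765; 8282 − 6765 = 1517
largest Fibonacci ≤ 1517 is 987; 1517 − 987 = 530
largest Fibonacci ≤ 530 is 377; 530 − 377 = 153
largest Fibonacci ≤ 153 is 144; 153 − 144 = 9
largest Fibonacci ≤ 9 is 8; 9 − 8 = 1
largest Fibonacci ≤ 1 is 1; 1 − 1 = 0
158332 = 121393 + 28657 + 6765 + 987 + 377 + 144 + 8 + 1, which has 8 terms.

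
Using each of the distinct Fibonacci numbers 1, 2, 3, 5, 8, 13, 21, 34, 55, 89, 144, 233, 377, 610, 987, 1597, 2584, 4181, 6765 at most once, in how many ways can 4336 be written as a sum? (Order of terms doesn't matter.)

4336 = 4181+144+8+3 = 4181+144+8+2+1 = 4181+89+55+8+3 = 2584+1597+144+8+3 = … (36 more), for 40 in all.

40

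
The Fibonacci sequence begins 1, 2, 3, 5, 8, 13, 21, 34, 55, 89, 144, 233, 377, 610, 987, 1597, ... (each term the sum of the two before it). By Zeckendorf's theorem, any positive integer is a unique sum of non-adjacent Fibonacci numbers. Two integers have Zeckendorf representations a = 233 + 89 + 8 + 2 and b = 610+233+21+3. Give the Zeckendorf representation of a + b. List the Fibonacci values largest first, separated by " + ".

The two numbers are 332 and 867, so their sum is 1199.
1199 − 987 = 212
212 − 144 = 68
68 − 55 = 13
13 − 13 = 0

987 + 144 + 55 + 13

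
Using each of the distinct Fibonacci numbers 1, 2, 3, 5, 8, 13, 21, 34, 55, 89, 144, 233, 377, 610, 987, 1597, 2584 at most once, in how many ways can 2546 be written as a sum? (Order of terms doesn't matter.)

14

Starting from the Zeckendorf form and repeatedly splitting a term F_k into F_{k−1} + F_{k−2} (when neither is already used) reaches every representation.
2546 = 1597+610+233+89+13+3+1 = 1597+610+233+89+8+5+3+1 = 1597+610+233+55+34+13+3+1 = 1597+610+233+55+34+8+5+3+1 = … (10 more), for 14 in all.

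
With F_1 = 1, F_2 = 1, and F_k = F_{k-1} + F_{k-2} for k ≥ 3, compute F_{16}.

Iterating the recurrence up to F_{9} = 34 and F_{8} = 21:
F_{10} = F_{9} + F_{8} = 34 + 21 = 55
F_{11} = F_{10} + F_{9} = 55 + 34 = 89
F_{12} = F_{11} + F_{10} = 89 + 55 = 144
F_{13} = F_{12} + F_{11} = 144 + 89 = 233
F_{14} = F_{13} + F_{12} = 233 + 144 = 377
F_{15} = F_{14} + F_{13} = 377 + 233 = 610
F_{16} = F_{15} + F_{14} = 610 + 377 = 987

987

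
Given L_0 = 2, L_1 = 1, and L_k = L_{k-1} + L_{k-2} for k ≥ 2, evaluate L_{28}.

710647

Iterating the recurrence up to L_{21} = 24476 and L_{20} = 15127:
L_{22} = L_{21} + L_{20} = 24476 + 15127 = 39603
L_{23} = L_{22} + L_{21} = 39603 + 24476 = 64079
L_{24} = L_{23} + L_{22} = 64079 + 39603 = 103682
L_{25} = L_{24} + L_{23} = 103682 + 64079 = 167761
L_{26} = L_{25} + L_{24} = 167761 + 103682 = 271443
L_{27} = L_{26} + L_{25} = 271443 + 167761 = 439204
L_{28} = L_{27} + L_{26} = 439204 + 271443 = 710647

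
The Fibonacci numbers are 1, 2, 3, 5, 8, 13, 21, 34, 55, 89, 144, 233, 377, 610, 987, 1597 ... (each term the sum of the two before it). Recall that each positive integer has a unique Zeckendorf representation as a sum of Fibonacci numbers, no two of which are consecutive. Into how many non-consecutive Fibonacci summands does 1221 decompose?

987 ≤ 1221 < 1597, so take 987; remainder 234
233 ≤ 234 < 377, so take 233; remainder 1
1 ≤ 1 < 2, so take 1; remainder 0
1221 = 987 + 233 + 1, which has 3 terms.

3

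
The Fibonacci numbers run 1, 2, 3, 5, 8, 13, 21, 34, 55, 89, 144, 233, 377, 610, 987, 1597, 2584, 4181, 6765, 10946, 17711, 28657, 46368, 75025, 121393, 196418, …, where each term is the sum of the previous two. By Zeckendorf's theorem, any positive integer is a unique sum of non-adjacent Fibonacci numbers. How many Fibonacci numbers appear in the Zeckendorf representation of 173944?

8

Repeatedly subtract the largest Fibonacci number that fits:
subtract 121393 from 173944: 52551 remains
subtract 46368 from 52551: 6183 remains
subtract 4181 from 6183: 2002 remains
subtract 1597 from 2002: 405 remains
subtract 377 from 405: 28 remains
subtract 21 from 28: 7 remains
subtract 5 from 7: 2 remains
subtract 2 from 2: 0 remains
173944 = 121393 + 46368 + 4181 + 1597 + 377 + 21 + 5 + 2, which has 8 terms.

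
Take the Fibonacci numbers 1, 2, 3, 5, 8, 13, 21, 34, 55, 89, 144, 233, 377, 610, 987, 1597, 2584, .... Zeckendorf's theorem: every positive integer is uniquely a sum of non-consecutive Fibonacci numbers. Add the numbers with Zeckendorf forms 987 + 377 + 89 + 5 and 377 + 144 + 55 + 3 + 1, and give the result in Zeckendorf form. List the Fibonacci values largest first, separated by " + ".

1597 + 377 + 55 + 8 + 1

The two numbers are 1458 and 580, so their sum is 2038.
Repeatedly subtract the largest Fibonacci number that fits:
subtract 1597 from 2038: 441 remains
subtract 377 from 441: 64 remains
subtract 55 from 64: 9 remains
subtract 8 from 9: 1 remains
subtract 1 from 1: 0 remains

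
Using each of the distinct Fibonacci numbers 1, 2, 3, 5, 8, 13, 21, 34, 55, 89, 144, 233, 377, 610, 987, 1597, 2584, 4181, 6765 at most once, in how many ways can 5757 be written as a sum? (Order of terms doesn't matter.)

5757 = 4181+987+377+144+55+13 = 4181+987+377+144+55+8+5 = 4181+987+377+144+34+21+13 = … (27 more), for 30 in all.

30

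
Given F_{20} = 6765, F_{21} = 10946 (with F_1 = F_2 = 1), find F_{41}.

165580141

By the addition formula F_{m+n} = F_m F_{n+1} + F_{m−1} F_n with m=21, n=20: F_{41} = 10946·10946 + 6765·6765 = 119814916 + 45765225 = 165580141.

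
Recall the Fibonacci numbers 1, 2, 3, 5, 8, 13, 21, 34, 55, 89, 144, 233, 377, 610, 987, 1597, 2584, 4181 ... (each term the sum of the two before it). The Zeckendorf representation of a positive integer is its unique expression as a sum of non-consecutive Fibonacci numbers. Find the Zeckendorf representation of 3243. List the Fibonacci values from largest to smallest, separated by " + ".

largest Fibonacci ≤ 3243 is 2584; 3243 − 2584 = 659
largest Fibonacci ≤ 659 is 610; 659 − 610 = 49
largest Fibonacci ≤ 49 is 34; 49 − 34 = 15
largest Fibonacci ≤ 15 is 13; 15 − 13 = 2
largest Fibonacci ≤ 2 is 2; 2 − 2 = 0
So 3243 = 2584 + 610 + 34 + 13 + 2, with no two terms consecutive in the sequence.

2584 + 610 + 34 + 13 + 2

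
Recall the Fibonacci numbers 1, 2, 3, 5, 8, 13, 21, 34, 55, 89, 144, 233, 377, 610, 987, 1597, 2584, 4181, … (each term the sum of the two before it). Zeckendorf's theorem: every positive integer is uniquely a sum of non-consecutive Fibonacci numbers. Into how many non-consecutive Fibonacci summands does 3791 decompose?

5

3791 − 2584 = 1207
1207 − 987 = 220
220 − 144 = 76
76 − 55 = 21
21 − 21 = 0
3791 = 2584 + 987 + 144 + 55 + 21, which has 5 terms.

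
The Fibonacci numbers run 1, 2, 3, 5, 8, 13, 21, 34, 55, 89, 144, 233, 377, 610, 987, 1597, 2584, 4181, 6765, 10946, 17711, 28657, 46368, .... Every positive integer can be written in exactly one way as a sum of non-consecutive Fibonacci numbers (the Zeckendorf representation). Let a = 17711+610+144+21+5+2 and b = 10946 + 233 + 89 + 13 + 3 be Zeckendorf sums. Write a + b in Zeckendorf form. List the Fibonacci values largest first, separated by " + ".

The two numbers are 18493 and 11284, so their sum is 29777.
29777 − 28657 = 1120
1120 − 987 = 133
133 − 89 = 44
44 − 34 = 10
10 − 8 = 2
2 − 2 = 0

28657 + 987 + 89 + 34 + 8 + 2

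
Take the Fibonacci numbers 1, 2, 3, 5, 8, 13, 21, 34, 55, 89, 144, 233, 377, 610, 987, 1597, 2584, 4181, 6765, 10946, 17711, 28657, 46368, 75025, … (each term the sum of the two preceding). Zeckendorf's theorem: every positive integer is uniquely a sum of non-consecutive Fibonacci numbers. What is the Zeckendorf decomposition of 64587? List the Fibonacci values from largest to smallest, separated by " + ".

46368 + 17711 + 377 + 89 + 34 + 8

Repeatedly subtract the largest Fibonacci number that fits:
largest Fibonacci ≤ 64587 is 46368; 64587 − 46368 = 18219
largest Fibonacci ≤ 18219 is 17711; 18219 − 17711 = 508
largest Fibonacci ≤ 508 is 377; 508 − 377 = 131
largest Fibonacci ≤ 131 is 89; 131 − 89 = 42
largest Fibonacci ≤ 42 is 34; 42 − 34 = 8
largest Fibonacci ≤ 8 is 8; 8 − 8 = 0
So 64587 = 46368 + 17711 + 377 + 89 + 34 + 8, with no two terms consecutive in the sequence.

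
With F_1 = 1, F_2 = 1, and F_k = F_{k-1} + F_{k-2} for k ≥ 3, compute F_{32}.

2178309

Iterating the recurrence up to F_{26} = 121393 and F_{25} = 75025:
F_{27} = F_{26} + F_{25} = 121393 + 75025 = 196418
F_{28} = F_{27} + F_{26} = 196418 + 121393 = 317811
F_{29} = F_{28} + F_{27} = 317811 + 196418 = 514229
F_{30} = F_{29} + F_{28} = 514229 + 317811 = 832040
F_{31} = F_{30} + F_{29} = 832040 + 514229 = 1346269
F_{32} = F_{31} + F_{30} = 1346269 + 832040 = 2178309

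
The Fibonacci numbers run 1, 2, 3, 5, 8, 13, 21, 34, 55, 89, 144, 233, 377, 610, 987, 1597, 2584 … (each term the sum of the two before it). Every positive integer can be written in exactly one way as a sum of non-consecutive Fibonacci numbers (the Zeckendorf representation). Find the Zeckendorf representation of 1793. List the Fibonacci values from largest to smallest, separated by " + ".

1793 − 1597 = 196
196 − 144 = 52
52 − 34 = 18
18 − 13 = 5
5 − 5 = 0
So 1793 = 1597 + 144 + 34 + 13 + 5, with no two terms consecutive in the sequence.

1597 + 144 + 34 + 13 + 5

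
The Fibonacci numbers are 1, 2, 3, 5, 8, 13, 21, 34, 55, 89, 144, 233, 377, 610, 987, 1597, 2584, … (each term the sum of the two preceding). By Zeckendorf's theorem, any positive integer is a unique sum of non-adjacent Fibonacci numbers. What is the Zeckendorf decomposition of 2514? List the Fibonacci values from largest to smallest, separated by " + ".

Greedy algorithm:
1597 ≤ 2514 < 2584, so take 1597; remainder 917
610 ≤ 917 < 987, so take 610; remainder 307
233 ≤ 307 < 377, so take 233; remainder 74
55 ≤ 74 < 89, so take 55; remainder 19
13 ≤ 19 < 21, so take 13; remainder 6
5 ≤ 6 < 8, so take 5; remainder 1
1 ≤ 1 < 2, so take 1; remainder 0
So 2514 = 1597 + 610 + 233 + 55 + 13 + 5 + 1, with no two terms consecutive in the sequence.

1597 + 610 + 233 + 55 + 13 + 5 + 1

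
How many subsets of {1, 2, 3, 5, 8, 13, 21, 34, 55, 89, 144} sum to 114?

Each representation comes from the Zeckendorf form by replacing some F_k with F_{k−1} + F_{k−2} where possible.
114 = 89+21+3+1 = 89+13+8+3+1 = 55+34+21+3+1 = … (1 more), for 4 in all.

4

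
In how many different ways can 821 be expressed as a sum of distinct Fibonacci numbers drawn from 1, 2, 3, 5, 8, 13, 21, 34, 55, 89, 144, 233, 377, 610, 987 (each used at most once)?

Each representation comes from the Zeckendorf form by replacing some F_k with F_{k−1} + F_{k−2} where possible.
821 = 610+144+55+8+3+1 = 610+144+34+21+8+3+1 = 377+233+144+55+8+3+1 = … (3 more), for 6 in all.

6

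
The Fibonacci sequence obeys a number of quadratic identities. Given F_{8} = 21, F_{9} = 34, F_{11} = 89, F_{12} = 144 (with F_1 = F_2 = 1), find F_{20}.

By the addition formula F_{m+n} = F_m F_{n+1} + F_{m−1} F_n with m=9, n=11: F_{20} = 34·144 + 21·89 = 4896 + 1869 = 6765.

6765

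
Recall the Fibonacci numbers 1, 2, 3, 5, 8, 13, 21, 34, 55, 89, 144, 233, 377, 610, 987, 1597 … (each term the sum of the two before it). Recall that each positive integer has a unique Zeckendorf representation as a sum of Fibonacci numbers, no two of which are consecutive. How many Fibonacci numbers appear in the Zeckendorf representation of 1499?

Greedily peel off the largest Fibonacci term at each step:
1499: greatest Fibonacci not exceeding it is 987, leaving 512
512: greatest Fibonacci not exceeding it is 377, leaving 135
135: greatest Fibonacci not exceeding it is 89, leaving 46
46: greatest Fibonacci not exceeding it is 34, leaving 12
12: greatest Fibonacci not exceeding it is 8, leaving 4
4: greatest Fibonacci not exceeding it is 3, leaving 1
1: greatest Fibonacci not exceeding it is 1, leaving 0
1499 = 987 + 377 + 89 + 34 + 8 + 3 + 1, which has 7 terms.

7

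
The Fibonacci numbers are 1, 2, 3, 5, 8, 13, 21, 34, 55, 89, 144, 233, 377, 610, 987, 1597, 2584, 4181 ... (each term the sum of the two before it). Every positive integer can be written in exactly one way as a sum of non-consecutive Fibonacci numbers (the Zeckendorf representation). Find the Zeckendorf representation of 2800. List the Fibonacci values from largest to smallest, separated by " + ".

Greedy algorithm:
subtract 2584 from 2800: 216 remains
subtract 144 from 216: 72 remains
subtract 55 from 72: 17 remains
subtract 13 from 17: 4 remains
subtract 3 from 4: 1 remains
subtract 1 from 1: 0 remains
So 2800 = 2584 + 144 + 55 + 13 + 3 + 1, with no two terms consecutive in the sequence.

2584 + 144 + 55 + 13 + 3 + 1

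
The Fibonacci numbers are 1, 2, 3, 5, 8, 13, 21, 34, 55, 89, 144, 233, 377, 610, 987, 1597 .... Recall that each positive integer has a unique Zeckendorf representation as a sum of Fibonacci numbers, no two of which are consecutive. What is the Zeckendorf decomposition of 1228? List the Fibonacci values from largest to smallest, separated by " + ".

987 + 233 + 8

Greedy algorithm:
subtract 987 from 1228: 241 remains
subtract 233 from 241: 8 remains
subtract 8 from 8: 0 remains
So 1228 = 987 + 233 + 8, with no two terms consecutive in the sequence.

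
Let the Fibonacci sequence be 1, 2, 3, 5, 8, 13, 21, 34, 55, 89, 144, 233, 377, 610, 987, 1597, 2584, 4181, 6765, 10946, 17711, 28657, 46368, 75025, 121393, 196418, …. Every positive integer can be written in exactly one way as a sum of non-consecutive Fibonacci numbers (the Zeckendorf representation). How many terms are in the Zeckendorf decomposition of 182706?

10

take 121393 (≤ 182706); 182706 − 121393 = 61313
take 46368 (≤ 61313); 61313 − 46368 = 14945
take 10946 (≤ 14945); 14945 − 10946 = 3999
take 2584 (≤ 3999); 3999 − 2584 = 1415
take 987 (≤ 1415); 1415 − 987 = 428
take 377 (≤ 428); 428 − 377 = 51
take 34 (≤ 51); 51 − 34 = 17
take 13 (≤ 17); 17 − 13 = 4
take 3 (≤ 4); 4 − 3 = 1
take 1 (≤ 1); 1 − 1 = 0
182706 = 121393 + 46368 + 10946 + 2584 + 987 + 377 + 34 + 13 + 3 + 1, which has 10 terms.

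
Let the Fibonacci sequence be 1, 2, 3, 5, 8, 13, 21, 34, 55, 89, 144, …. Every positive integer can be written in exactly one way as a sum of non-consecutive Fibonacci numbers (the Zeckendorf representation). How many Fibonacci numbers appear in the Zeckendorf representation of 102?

2

Greedily peel off the largest Fibonacci term at each step:
89 ≤ 102 < 144, so take 89; remainder 13
13 ≤ 13 < 21, so take 13; remainder 0
102 = 89 + 13, which has 2 terms.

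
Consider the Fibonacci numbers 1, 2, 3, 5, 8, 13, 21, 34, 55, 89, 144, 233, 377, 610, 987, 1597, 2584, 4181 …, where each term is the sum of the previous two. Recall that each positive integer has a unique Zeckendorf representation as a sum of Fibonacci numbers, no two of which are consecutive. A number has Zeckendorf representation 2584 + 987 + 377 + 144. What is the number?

2584 + 987 + 377 + 144 = 4092.

4092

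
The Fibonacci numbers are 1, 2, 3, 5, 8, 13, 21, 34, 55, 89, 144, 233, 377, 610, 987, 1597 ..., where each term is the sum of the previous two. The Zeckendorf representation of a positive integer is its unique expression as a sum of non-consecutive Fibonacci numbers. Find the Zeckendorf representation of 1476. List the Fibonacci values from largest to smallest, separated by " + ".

987 + 377 + 89 + 21 + 2

Repeatedly subtract the largest Fibonacci number that fits:
987 ≤ 1476 < 1597, so take 987; remainder 489
377 ≤ 489 < 610, so take 377; remainder 112
89 ≤ 112 < 144, so take 89; remainder 23
21 ≤ 23 < 34, so take 21; remainder 2
2 ≤ 2 < 3, so take 2; remainder 0
So 1476 = 987 + 377 + 89 + 21 + 2, with no two terms consecutive in the sequence.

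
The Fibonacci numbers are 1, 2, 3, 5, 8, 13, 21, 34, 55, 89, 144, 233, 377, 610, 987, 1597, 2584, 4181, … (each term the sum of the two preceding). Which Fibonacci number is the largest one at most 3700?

2584

2584 ≤ 3700 < 4181, so the largest Fibonacci number not exceeding 3700 is 2584.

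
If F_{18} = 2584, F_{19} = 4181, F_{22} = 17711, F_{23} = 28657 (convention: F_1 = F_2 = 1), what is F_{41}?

165580141

By the addition formula F_{m+n} = F_m F_{n+1} + F_{m−1} F_n with m=19, n=22: F_{41} = 4181·28657 + 2584·17711 = 119814917 + 45765224 = 165580141.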